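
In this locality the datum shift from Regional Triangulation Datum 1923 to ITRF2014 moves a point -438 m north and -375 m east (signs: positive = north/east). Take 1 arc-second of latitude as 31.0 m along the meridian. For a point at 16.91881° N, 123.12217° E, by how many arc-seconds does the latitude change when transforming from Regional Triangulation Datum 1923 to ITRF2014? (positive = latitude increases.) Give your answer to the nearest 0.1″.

1″ of latitude = 31.00 m, so Δφ = -438.0 / 31.00 = -14.129″.

Δφ = -14.1″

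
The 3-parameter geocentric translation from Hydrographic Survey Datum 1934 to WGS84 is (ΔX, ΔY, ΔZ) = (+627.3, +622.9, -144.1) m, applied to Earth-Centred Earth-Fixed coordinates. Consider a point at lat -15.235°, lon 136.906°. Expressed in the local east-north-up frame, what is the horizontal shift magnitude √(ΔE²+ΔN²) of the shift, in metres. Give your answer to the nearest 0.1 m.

The local east axis at (φ, λ) is (−sin λ, cos λ, 0), so ΔE = −sin(136.906°)·627.3 + cos(136.906°)·622.9 = -883.43 m.
The local north axis is (−sin φ cos λ, −sin φ sin λ, cos φ), giving ΔN = -120.372 + 111.829 − 139.036 = -147.58 m.
Horizontal magnitude = √(ΔE² + ΔN²) = √((-883.43)² + (-147.58)²) = 895.67 m.

895.7 m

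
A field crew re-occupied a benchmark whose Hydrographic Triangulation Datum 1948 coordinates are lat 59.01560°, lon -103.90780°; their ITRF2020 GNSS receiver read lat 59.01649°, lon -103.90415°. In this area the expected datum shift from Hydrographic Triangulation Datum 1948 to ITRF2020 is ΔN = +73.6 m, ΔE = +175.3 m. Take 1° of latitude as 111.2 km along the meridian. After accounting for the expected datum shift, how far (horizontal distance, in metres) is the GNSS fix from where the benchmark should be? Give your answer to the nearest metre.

42 m

Observed coordinate differences: Δφ = +0.00089°, Δλ = +0.00365°.
Converting to metres (1° lat = 111200 m, cos φ = 0.514805): observed ΔN = 99.0 m, observed ΔE = 208.9 m.
Subtracting the expected shift leaves a residual of 99.0 − (73.6) = 25.4 m north and 208.9 − (175.3) = 33.6 m east.
Residual distance = √(25.4² + 33.6²) = 42.1 m.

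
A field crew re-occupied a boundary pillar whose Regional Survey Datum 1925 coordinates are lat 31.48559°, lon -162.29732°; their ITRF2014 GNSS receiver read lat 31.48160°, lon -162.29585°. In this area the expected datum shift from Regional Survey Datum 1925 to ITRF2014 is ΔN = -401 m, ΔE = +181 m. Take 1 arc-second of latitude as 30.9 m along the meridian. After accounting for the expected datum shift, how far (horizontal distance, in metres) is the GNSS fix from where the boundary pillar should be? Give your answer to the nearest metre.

Observed coordinate differences: Δφ = -0.00399°, Δλ = +0.00147°.
Converting to metres (1° lat = 111240 m, cos φ = 0.852772): observed ΔN = -443.8 m, observed ΔE = 139.4 m.
Subtracting the expected shift leaves a residual of -443.8 − (-401) = -42.8 m north and 139.4 − (181) = -41.6 m east.
Residual distance = √((-42.8)² + (-41.6)²) = 59.7 m.

60 m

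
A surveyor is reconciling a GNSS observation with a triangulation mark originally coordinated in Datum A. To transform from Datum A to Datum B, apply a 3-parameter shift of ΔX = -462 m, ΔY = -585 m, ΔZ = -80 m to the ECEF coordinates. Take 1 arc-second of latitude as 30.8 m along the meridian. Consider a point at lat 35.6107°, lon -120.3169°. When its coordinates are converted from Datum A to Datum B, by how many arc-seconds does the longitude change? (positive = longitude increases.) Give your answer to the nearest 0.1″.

Δλ = -4.1″

sin φ = 0.582275, cos φ = 0.812992, sin λ = -0.863247, cos λ = -0.504782.
East component: ΔE = −sin λ·ΔX + cos λ·ΔY = −(-0.863247)(-462) + (-0.504782)(-585) = -103.52 m.
1° of latitude spans 3600 × 30.80 = 110880 m; at latitude φ, 1° of longitude spans that × cos φ = 90144.6 m, so Δλ = -103.52 / 90144.6 × 3600 = -4.134″.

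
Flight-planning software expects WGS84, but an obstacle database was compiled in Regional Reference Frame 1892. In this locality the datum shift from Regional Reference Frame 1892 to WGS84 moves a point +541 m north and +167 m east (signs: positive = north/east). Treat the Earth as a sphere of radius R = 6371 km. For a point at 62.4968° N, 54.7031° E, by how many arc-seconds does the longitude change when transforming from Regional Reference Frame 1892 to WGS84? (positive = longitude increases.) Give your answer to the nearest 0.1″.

Δλ = 11.7″

At latitude 62.4968°, cos φ = 0.461798.
One radian of longitude at latitude φ spans R cos φ, so Δλ = ΔE / (R cos φ) = 167.0 / (6371000 × 0.461798) = 5.6762e-05 rad = 11.708″.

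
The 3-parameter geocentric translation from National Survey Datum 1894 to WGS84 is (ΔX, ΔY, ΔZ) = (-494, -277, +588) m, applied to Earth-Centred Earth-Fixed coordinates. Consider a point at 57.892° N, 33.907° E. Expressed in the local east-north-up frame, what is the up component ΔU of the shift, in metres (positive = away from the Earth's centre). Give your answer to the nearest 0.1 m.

ΔU = 198.0 m

The local up (radial) axis is (cos φ cos λ, cos φ sin λ, sin φ), giving ΔU = -217.918 − 82.132 + 498.064 = 198.01 m.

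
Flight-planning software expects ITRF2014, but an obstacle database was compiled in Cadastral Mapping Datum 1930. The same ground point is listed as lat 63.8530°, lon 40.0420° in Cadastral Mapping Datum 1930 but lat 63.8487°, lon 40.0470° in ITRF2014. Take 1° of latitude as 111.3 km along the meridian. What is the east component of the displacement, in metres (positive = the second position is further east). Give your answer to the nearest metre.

ΔE = 245 m

Δφ = 63.8487° − 63.8530° = -0.0043°; Δλ = 40.0470° − 40.0420° = +0.0050°.
ΔN = Δφ × 111300 = -478.6 m; ΔE = Δλ × 111300 × cos(63.8530°) = +0.0050 × 111300 × 0.440676 = 245.2 m.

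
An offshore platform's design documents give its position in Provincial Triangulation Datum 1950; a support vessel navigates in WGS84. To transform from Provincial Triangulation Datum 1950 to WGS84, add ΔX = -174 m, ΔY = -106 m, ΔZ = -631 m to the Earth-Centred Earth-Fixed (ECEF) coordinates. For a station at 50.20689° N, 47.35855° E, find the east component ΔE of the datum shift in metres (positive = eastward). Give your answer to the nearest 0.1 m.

ΔE = 56.2 m

The local east axis at (φ, λ) is (−sin λ, cos λ, 0), so ΔE = −sin(47.35855°)·(-174) + cos(47.35855°)·(-106) = 56.19 m.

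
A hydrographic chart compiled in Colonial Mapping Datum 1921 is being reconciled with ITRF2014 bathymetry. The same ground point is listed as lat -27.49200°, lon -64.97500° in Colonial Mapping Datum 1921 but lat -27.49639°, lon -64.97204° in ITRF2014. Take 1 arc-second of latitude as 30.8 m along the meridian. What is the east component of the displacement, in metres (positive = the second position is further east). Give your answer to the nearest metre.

Δφ = -27.49639° − -27.49200° = -0.00439°; Δλ = -64.97204° − -64.97500° = +0.00296°.
1° of latitude = 3600 × 30.80 = 110880 m.
ΔN = Δφ × 110880 = -486.8 m; ΔE = Δλ × 110880 × cos(-27.49200°) = +0.00296 × 110880 × 0.887075 = 291.1 m.

ΔE = 291 m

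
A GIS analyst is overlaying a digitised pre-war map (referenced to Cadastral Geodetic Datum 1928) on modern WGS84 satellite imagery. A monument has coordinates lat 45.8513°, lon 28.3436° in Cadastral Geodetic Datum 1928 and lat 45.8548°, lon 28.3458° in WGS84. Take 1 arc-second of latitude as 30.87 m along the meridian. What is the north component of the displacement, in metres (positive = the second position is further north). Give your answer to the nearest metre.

Δφ = 45.8548° − 45.8513° = +0.0035°; Δλ = 28.3458° − 28.3436° = +0.0022°.
1° of latitude = 3600 × 30.87 = 111132 m.
ΔN = Δφ × 111132 = 389.0 m; ΔE = Δλ × 111132 × cos(45.8513°) = +0.0022 × 111132 × 0.696523 = 170.3 m.

ΔN = 389 m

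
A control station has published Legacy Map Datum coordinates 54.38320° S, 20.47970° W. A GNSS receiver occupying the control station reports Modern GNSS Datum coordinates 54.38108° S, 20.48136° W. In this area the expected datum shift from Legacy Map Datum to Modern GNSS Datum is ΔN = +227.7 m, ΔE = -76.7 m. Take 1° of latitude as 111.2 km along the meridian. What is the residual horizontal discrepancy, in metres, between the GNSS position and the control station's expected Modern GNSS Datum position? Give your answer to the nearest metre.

32 m

Observed coordinate differences: Δφ = +0.00212°, Δλ = -0.00166°.
Converting to metres (1° lat = 111200 m, cos φ = 0.582361): observed ΔN = 235.7 m, observed ΔE = -107.5 m.
Subtracting the expected shift leaves a residual of 235.7 − (227.7) = 8.0 m north and -107.5 − (-76.7) = -30.8 m east.
Residual distance = √(8.0² + (-30.8)²) = 31.8 m.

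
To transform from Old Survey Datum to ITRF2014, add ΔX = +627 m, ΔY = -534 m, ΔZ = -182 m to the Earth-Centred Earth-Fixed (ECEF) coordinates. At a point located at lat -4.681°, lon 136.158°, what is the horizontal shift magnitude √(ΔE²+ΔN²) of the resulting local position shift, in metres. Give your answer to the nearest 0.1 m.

At φ = -4.681°, λ = 136.158°: sin φ = -0.081608, cos φ = 0.996665, sin λ = 0.692672, cos λ = -0.721253.
ΔE = −sin λ·ΔX + cos λ·ΔY = −(0.692672)·(627) + (-0.721253)·(-534) = -49.16 m.
ΔN = −sin φ cos λ·ΔX − sin φ sin λ·ΔY + cos φ·ΔZ = −(-0.081608)(-0.721253)(627) − (-0.081608)(0.692672)(-534) + (0.996665)(-182) = -248.48 m.
Horizontal magnitude = √(ΔE² + ΔN²) = √((-49.16)² + (-248.48)²) = 253.30 m.

253.3 m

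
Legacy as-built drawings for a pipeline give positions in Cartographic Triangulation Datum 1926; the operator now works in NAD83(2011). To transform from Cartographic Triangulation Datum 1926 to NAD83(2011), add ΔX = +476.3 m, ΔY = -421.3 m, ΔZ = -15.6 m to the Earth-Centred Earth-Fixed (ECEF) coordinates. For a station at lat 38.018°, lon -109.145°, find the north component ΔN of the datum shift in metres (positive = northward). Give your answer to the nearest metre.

ΔN = -161 m

At φ = 38.018°, λ = -109.145°: sin φ = 0.615909, cos φ = 0.787817, sin λ = -0.944692, cos λ = -0.327960.
ΔN = −sin φ cos λ·ΔX − sin φ sin λ·ΔY + cos φ·ΔZ = −(0.615909)(-0.327960)(476.3) − (0.615909)(-0.944692)(-421.3) + (0.787817)(-15.6) = -161.21 m.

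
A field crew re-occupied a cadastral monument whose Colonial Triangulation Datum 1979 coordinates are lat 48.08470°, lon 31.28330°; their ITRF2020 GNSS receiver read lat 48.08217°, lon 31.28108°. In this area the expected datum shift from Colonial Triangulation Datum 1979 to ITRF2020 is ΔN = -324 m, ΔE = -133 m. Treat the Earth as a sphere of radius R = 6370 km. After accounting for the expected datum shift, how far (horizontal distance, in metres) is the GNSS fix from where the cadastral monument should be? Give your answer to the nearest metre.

53 m

Observed coordinate differences: Δφ = -0.00253°, Δλ = -0.00222°.
Converting to metres (1° lat = 111177 m, cos φ = 0.668031): observed ΔN = -281.3 m, observed ΔE = -164.9 m.
Subtracting the expected shift leaves a residual of -281.3 − (-324) = 42.7 m north and -164.9 − (-133) = -31.9 m east.
Residual distance = √(42.7² + (-31.9)²) = 53.3 m.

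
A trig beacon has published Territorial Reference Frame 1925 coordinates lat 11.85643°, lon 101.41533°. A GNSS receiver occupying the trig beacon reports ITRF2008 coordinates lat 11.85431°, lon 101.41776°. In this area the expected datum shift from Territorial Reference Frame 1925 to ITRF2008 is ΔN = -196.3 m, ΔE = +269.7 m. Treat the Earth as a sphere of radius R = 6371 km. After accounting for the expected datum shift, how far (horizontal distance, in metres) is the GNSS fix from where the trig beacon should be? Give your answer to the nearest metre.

40 m

Observed coordinate differences: Δφ = -0.00212°, Δλ = +0.00243°.
Converting to metres (1° lat = 111195 m, cos φ = 0.978666): observed ΔN = -235.7 m, observed ΔE = 264.4 m.
Subtracting the expected shift leaves a residual of -235.7 − (-196.3) = -39.4 m north and 264.4 − (269.7) = -5.3 m east.
Residual distance = √((-39.4)² + (-5.3)²) = 39.8 m.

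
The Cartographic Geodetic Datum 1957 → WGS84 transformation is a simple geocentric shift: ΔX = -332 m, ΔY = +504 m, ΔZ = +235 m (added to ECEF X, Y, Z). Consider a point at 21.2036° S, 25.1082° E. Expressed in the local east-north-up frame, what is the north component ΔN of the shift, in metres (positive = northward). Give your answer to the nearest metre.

The local north axis is (−sin φ cos λ, −sin φ sin λ, cos φ), giving ΔN = -108.732 + 77.350 + 219.091 = 187.71 m.

ΔN = 188 m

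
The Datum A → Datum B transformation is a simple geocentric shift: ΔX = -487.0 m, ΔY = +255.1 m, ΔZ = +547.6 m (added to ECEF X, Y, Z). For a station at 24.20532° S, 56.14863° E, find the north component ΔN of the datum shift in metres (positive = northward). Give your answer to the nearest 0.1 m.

The local north axis is (−sin φ cos λ, −sin φ sin λ, cos φ), giving ΔN = -111.226 + 86.863 + 499.456 = 475.09 m.

ΔN = 475.1 m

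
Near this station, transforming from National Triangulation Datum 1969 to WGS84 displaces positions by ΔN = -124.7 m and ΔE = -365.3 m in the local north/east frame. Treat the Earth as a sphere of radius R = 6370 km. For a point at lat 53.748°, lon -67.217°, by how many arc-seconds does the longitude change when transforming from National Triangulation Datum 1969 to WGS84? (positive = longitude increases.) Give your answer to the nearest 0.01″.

At latitude 53.748°, cos φ = 0.591338.
One radian of longitude at latitude φ spans R cos φ, so Δλ = ΔE / (R cos φ) = -365.3 / (6370000 × 0.591338) = -9.6978e-05 rad = -20.003″.

Δλ = -20.00″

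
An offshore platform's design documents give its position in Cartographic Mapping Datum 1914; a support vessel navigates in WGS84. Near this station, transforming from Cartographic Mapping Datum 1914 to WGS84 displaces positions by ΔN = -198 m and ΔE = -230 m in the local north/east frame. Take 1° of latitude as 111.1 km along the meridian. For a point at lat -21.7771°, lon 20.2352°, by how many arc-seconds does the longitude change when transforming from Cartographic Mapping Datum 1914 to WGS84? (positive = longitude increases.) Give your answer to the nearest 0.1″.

Δλ = -8.0″

At latitude -21.7771°, cos φ = 0.928634.
1° of longitude at this latitude = 111.1 × cos φ = 103.17 km, so Δλ = -230.0 / 103171.3 = -0.0022293° = -8.025″.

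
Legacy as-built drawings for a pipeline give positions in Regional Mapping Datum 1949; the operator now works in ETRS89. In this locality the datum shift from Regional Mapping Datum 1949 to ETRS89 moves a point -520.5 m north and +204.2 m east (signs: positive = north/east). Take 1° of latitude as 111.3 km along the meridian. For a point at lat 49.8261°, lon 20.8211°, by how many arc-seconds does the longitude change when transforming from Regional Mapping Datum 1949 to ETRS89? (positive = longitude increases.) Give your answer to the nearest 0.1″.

At latitude 49.8261°, cos φ = 0.645110.
1° of longitude at this latitude = 111.3 × cos φ = 71.80 km, so Δλ = 204.2 / 71800.7 = 0.0028440° = 10.238″.

Δλ = 10.2″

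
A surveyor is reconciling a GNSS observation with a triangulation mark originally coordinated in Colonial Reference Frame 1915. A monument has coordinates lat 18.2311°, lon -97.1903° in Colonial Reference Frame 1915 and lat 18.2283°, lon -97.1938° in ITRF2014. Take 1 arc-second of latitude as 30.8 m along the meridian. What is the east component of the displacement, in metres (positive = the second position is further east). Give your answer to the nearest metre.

ΔE = -369 m

Δφ = 18.2283° − 18.2311° = -0.0028°; Δλ = -97.1938° − -97.1903° = -0.0035°.
1° of latitude = 3600 × 30.80 = 110880 m.
ΔN = Δφ × 110880 = -310.5 m; ΔE = Δλ × 110880 × cos(18.2311°) = -0.0035 × 110880 × 0.949802 = -368.6 m.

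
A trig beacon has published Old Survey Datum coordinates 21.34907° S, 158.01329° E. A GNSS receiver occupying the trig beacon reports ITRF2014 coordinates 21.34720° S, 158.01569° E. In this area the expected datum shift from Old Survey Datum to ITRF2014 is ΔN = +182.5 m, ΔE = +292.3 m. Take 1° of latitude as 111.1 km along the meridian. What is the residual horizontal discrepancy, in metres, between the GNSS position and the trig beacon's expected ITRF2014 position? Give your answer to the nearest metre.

Observed coordinate differences: Δφ = +0.00187°, Δλ = +0.00240°.
Converting to metres (1° lat = 111100 m, cos φ = 0.931380): observed ΔN = 207.8 m, observed ΔE = 248.3 m.
Subtracting the expected shift leaves a residual of 207.8 − (182.5) = 25.3 m north and 248.3 − (292.3) = -44.0 m east.
Residual distance = √(25.3² + (-44.0)²) = 50.7 m.

51 m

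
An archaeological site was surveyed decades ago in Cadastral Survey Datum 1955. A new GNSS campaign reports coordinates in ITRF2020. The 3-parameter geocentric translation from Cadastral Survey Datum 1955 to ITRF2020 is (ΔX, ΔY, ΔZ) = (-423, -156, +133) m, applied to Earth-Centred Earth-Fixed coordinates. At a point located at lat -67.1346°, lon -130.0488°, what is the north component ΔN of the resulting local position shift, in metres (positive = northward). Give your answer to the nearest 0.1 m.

ΔN = 412.5 m

The local north axis is (−sin φ cos λ, −sin φ sin λ, cos φ), giving ΔN = 250.788 + 110.034 + 51.679 = 412.50 m.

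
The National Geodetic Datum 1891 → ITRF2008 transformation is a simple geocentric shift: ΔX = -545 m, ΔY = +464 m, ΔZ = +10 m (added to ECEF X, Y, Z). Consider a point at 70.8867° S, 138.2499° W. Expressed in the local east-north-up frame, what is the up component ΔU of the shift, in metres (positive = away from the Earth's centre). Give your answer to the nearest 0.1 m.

ΔU = 22.5 m

At φ = -70.8867°, λ = -138.2499°: sin φ = -0.944873, cos φ = 0.327437, sin λ = -0.665883, cos λ = -0.746056.
ΔU = cos φ cos λ·ΔX + cos φ sin λ·ΔY + sin φ·ΔZ = (0.327437)(-0.746056)(-545) + (0.327437)(-0.665883)(464) + (-0.944873)(10) = 22.52 m.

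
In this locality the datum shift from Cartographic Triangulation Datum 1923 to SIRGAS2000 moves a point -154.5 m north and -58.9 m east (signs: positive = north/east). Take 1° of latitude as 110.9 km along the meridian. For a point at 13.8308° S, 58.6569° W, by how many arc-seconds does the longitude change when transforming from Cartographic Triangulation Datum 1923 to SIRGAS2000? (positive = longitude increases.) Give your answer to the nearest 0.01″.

Δλ = -1.97″

At latitude -13.8308°, cos φ = 0.971006.
1° of longitude at this latitude = 110.9 × cos φ = 107.68 km, so Δλ = -58.9 / 107684.6 = -0.0005470° = -1.969″.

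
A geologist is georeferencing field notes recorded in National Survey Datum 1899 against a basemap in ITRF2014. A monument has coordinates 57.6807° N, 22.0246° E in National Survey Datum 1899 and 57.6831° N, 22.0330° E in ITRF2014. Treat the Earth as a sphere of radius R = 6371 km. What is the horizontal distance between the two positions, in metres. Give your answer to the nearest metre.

Δφ = 57.6831° − 57.6807° = +0.0024°; Δλ = 22.0330° − 22.0246° = +0.0084°.
1° along a meridian = πR/180 = 111195 m.
ΔN = Δφ × 111195 = 266.9 m; ΔE = Δλ × 111195 × cos(57.6807°) = +0.0084 × 111195 × 0.534637 = 499.4 m.
Distance = √(ΔE² + ΔN²) = √(499.4² + 266.9²) = 566.2 m.

566 m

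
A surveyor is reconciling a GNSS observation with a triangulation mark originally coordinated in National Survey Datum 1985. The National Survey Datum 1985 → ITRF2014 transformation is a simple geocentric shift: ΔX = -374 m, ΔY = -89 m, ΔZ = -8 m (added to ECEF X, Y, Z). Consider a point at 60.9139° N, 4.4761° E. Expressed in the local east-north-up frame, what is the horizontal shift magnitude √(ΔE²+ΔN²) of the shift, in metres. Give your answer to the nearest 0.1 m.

The local east axis at (φ, λ) is (−sin λ, cos λ, 0), so ΔE = −sin(4.4761°)·(-374) + cos(4.4761°)·(-89) = -59.54 m.
The local north axis is (−sin φ cos λ, −sin φ sin λ, cos φ), giving ΔN = 325.838 + 6.070 − 3.889 = 328.02 m.
Horizontal magnitude = √(ΔE² + ΔN²) = √((-59.54)² + 328.02²) = 333.38 m.

333.4 m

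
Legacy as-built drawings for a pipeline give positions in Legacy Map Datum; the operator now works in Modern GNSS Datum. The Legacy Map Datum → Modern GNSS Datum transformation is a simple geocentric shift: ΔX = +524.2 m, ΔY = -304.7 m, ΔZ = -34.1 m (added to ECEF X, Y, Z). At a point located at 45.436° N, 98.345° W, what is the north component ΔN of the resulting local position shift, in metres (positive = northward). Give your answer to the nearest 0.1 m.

The local north axis is (−sin φ cos λ, −sin φ sin λ, cos φ), giving ΔN = 54.204 − 214.790 − 23.928 = -184.51 m.

ΔN = -184.5 m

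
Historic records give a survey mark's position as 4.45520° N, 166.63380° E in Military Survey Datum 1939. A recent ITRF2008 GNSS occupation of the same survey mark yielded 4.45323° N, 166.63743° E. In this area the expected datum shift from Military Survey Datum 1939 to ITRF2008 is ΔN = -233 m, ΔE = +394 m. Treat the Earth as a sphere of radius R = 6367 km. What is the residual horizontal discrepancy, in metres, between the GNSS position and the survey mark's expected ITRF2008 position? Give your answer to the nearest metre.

16 m

Observed coordinate differences: Δφ = -0.00197°, Δλ = +0.00363°.
Converting to metres (1° lat = 111125 m, cos φ = 0.996978): observed ΔN = -218.9 m, observed ΔE = 402.2 m.
Subtracting the expected shift leaves a residual of -218.9 − (-233) = 14.1 m north and 402.2 − (394) = 8.2 m east.
Residual distance = √(14.1² + 8.2²) = 16.3 m.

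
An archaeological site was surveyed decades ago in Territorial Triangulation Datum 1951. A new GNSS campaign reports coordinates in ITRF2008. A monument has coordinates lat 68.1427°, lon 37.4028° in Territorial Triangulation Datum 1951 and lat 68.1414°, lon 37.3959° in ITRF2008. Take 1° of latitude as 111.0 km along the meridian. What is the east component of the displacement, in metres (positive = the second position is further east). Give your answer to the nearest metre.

Δφ = 68.1414° − 68.1427° = -0.0013°; Δλ = 37.3959° − 37.4028° = -0.0069°.
ΔN = Δφ × 111000 = -144.3 m; ΔE = Δλ × 111000 × cos(68.1427°) = -0.0069 × 111000 × 0.372296 = -285.1 m.

ΔE = -285 m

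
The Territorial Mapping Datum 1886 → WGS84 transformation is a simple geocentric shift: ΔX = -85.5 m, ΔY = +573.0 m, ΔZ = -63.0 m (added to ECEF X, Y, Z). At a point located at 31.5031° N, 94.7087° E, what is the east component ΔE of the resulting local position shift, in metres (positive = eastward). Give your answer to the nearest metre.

ΔE = 38 m

The local east axis at (φ, λ) is (−sin λ, cos λ, 0), so ΔE = −sin(94.7087°)·(-85.5) + cos(94.7087°)·573.0 = 38.17 m.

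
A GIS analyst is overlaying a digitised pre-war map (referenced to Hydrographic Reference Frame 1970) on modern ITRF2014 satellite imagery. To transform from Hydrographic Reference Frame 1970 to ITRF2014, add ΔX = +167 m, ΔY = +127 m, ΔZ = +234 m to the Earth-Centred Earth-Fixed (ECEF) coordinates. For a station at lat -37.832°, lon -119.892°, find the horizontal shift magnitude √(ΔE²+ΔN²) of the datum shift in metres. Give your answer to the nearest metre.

105 m

At φ = -37.832°, λ = -119.892°: sin φ = -0.613348, cos φ = 0.789813, sin λ = -0.866966, cos λ = -0.498367.
ΔE = −sin λ·ΔX + cos λ·ΔY = −(-0.866966)·(167) + (-0.498367)·(127) = 81.49 m.
ΔN = −sin φ cos λ·ΔX − sin φ sin λ·ΔY + cos φ·ΔZ = −(-0.613348)(-0.498367)(167) − (-0.613348)(-0.866966)(127) + (0.789813)(234) = 66.24 m.
Horizontal magnitude = √(ΔE² + ΔN²) = √(81.49² + 66.24²) = 105.01 m.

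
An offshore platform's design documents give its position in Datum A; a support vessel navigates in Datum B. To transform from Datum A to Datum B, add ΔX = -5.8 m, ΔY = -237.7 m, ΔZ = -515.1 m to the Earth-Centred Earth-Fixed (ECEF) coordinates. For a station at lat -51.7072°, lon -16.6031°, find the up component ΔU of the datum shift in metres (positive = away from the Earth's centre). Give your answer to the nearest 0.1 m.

ΔU = 442.9 m

At φ = -51.7072°, λ = -16.6031°: sin φ = -0.784854, cos φ = 0.619680, sin λ = -0.285740, cos λ = 0.958307.
ΔU = cos φ cos λ·ΔX + cos φ sin λ·ΔY + sin φ·ΔZ = (0.619680)(0.958307)(-5.8) + (0.619680)(-0.285740)(-237.7) + (-0.784854)(-515.1) = 442.92 m.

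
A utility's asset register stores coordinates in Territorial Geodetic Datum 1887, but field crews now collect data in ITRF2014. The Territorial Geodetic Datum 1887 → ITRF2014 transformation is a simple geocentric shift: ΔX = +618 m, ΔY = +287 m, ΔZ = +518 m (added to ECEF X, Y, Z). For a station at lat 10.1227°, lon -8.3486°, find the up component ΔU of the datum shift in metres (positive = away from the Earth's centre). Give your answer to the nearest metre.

ΔU = 652 m

The local up (radial) axis is (cos φ cos λ, cos φ sin λ, sin φ), giving ΔU = 601.933 − 41.022 + 91.042 = 651.95 m.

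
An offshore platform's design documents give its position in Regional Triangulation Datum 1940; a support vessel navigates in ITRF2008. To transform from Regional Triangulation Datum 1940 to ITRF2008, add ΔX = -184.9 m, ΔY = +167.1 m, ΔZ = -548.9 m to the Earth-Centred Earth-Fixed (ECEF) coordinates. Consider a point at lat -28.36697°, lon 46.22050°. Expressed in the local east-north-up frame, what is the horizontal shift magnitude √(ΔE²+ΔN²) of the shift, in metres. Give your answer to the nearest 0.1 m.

The local east axis at (φ, λ) is (−sin λ, cos λ, 0), so ΔE = −sin(46.22050°)·(-184.9) + cos(46.22050°)·167.1 = 249.11 m.
The local north axis is (−sin φ cos λ, −sin φ sin λ, cos φ), giving ΔN = -60.781 + 57.322 − 482.990 = -486.45 m.
Horizontal magnitude = √(ΔE² + ΔN²) = √(249.11² + (-486.45)²) = 546.53 m.

546.5 m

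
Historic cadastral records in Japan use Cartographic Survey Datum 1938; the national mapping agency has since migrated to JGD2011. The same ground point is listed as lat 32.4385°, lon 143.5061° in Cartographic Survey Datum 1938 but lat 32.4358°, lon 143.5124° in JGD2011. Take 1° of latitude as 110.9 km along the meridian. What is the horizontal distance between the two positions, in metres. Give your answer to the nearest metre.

661 m

Δφ = 32.4358° − 32.4385° = -0.0027°; Δλ = 143.5124° − 143.5061° = +0.0063°.
ΔN = Δφ × 110900 = -299.4 m; ΔE = Δλ × 110900 × cos(32.4385°) = +0.0063 × 110900 × 0.843968 = 589.7 m.
Distance = √(ΔE² + ΔN²) = √(589.7² + (-299.4)²) = 661.3 m.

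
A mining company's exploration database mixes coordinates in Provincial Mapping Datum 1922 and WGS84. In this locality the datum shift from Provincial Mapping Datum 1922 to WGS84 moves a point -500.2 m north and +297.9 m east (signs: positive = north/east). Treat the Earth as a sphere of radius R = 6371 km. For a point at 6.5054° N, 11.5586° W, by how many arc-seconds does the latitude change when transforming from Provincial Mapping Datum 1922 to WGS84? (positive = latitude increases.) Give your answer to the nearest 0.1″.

On a sphere of radius R, 1 rad of latitude = R, so Δφ = ΔN / R = -500.2 / 6371000 = -7.8512e-05 rad = -16.194″.

Δφ = -16.2″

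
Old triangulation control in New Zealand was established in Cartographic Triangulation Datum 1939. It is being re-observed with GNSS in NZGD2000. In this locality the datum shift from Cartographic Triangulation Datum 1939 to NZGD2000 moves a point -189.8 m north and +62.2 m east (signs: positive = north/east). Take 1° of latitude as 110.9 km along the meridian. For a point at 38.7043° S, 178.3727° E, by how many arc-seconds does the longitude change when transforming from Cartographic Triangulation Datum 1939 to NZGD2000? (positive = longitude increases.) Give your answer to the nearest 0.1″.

At latitude -38.7043°, cos φ = 0.780383.
1° of longitude at this latitude = 110.9 × cos φ = 86.54 km, so Δλ = 62.2 / 86544.5 = 0.0007187° = 2.587″.

Δλ = 2.6″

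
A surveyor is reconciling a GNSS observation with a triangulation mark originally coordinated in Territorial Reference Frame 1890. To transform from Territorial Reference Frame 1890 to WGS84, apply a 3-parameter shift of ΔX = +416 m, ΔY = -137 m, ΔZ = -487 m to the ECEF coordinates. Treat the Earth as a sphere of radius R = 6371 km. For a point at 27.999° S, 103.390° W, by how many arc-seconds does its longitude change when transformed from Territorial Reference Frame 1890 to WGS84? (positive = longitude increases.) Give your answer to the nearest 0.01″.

Δλ = 16.00″

sin φ = -0.469456, cos φ = 0.882956, sin λ = -0.972816, cos λ = -0.231578.
East component: ΔE = −sin λ·ΔX + cos λ·ΔY = −(-0.972816)(416) + (-0.231578)(-137) = 436.42 m.
1° of latitude spans πR/180 = 111195 m; at latitude φ, 1° of longitude spans that × cos φ = 98180.2 m, so Δλ = 436.42 / 98180.2 × 3600 = 16.002″.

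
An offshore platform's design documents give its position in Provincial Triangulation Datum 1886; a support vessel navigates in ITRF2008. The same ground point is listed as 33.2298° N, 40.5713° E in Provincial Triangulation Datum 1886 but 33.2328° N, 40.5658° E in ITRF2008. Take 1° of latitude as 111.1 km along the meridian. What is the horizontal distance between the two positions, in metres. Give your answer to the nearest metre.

610 m

Δφ = 33.2328° − 33.2298° = +0.0030°; Δλ = 40.5658° − 40.5713° = -0.0055°.
ΔN = Δφ × 111100 = 333.3 m; ΔE = Δλ × 111100 × cos(33.2298°) = -0.0055 × 111100 × 0.836479 = -511.1 m.
Distance = √(ΔE² + ΔN²) = √((-511.1)² + 333.3²) = 610.2 m.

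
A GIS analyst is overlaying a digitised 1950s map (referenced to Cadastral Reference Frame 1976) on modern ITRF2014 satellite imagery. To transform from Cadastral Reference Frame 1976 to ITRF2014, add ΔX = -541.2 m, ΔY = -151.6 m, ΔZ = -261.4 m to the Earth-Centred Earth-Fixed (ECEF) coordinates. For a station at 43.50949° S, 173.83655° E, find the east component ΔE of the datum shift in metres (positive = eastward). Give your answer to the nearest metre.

The local east axis at (φ, λ) is (−sin λ, cos λ, 0), so ΔE = −sin(173.83655°)·(-541.2) + cos(173.83655°)·(-151.6) = 208.83 m.

ΔE = 209 m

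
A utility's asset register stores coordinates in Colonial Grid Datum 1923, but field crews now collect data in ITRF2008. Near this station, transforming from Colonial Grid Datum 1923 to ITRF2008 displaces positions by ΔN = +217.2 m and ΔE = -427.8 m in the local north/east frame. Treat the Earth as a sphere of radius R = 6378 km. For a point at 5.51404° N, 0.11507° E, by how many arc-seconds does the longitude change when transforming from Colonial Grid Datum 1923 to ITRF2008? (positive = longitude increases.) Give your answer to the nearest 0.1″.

Δλ = -13.9″

At latitude 5.51404°, cos φ = 0.995373.
One radian of longitude at latitude φ spans R cos φ, so Δλ = ΔE / (R cos φ) = -427.8 / (6378000 × 0.995373) = -6.7386e-05 rad = -13.899″.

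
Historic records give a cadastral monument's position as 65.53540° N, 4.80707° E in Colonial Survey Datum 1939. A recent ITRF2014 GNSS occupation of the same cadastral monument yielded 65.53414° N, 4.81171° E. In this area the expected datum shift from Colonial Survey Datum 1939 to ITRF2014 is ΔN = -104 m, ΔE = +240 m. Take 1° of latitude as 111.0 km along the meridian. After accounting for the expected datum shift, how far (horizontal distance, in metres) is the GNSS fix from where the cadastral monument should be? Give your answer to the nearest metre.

45 m

Observed coordinate differences: Δφ = -0.00126°, Δλ = +0.00464°.
Converting to metres (1° lat = 111000 m, cos φ = 0.414131): observed ΔN = -139.9 m, observed ΔE = 213.3 m.
Subtracting the expected shift leaves a residual of -139.9 − (-104) = -35.9 m north and 213.3 − (240) = -26.7 m east.
Residual distance = √((-35.9)² + (-26.7)²) = 44.7 m.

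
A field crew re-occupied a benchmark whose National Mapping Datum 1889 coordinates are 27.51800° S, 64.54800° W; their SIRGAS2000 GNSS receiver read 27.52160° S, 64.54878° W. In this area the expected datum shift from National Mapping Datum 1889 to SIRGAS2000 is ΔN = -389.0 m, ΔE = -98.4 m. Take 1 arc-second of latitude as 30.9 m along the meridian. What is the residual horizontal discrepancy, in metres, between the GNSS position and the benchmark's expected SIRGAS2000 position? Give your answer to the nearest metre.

Observed coordinate differences: Δφ = -0.00360°, Δλ = -0.00078°.
Converting to metres (1° lat = 111240 m, cos φ = 0.886866): observed ΔN = -400.5 m, observed ΔE = -77.0 m.
Subtracting the expected shift leaves a residual of -400.5 − (-389.0) = -11.5 m north and -77.0 − (-98.4) = 21.4 m east.
Residual distance = √((-11.5)² + 21.4²) = 24.3 m.

24 m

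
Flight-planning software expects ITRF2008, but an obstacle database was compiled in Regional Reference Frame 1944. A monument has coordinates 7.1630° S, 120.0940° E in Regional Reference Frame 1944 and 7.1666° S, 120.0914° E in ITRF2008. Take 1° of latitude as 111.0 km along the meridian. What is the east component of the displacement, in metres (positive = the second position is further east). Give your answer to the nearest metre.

Δφ = -7.1666° − -7.1630° = -0.0036°; Δλ = 120.0914° − 120.0940° = -0.0026°.
ΔN = Δφ × 111000 = -399.6 m; ΔE = Δλ × 111000 × cos(-7.1630°) = -0.0026 × 111000 × 0.992195 = -286.3 m.

ΔE = -286 m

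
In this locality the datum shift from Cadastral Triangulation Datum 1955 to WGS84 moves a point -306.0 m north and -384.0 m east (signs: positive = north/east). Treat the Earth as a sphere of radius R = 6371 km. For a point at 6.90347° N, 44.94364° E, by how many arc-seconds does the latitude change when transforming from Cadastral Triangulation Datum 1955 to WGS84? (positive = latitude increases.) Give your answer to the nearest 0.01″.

On a sphere of radius R, 1 rad of latitude = R, so Δφ = ΔN / R = -306.0 / 6371000 = -4.8030e-05 rad = -9.907″.

Δφ = -9.91″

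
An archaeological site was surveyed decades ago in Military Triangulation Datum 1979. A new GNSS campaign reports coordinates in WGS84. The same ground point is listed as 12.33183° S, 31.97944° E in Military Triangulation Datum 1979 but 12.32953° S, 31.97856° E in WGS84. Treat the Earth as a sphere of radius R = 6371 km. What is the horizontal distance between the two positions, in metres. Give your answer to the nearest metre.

273 m

Δφ = -12.32953° − -12.33183° = +0.00230°; Δλ = 31.97856° − 31.97944° = -0.00088°.
1° along a meridian = πR/180 = 111195 m.
ΔN = Δφ × 111195 = 255.7 m; ΔE = Δλ × 111195 × cos(-12.33183°) = -0.00088 × 111195 × 0.976927 = -95.6 m.
Distance = √(ΔE² + ΔN²) = √((-95.6)² + 255.7²) = 273.0 m.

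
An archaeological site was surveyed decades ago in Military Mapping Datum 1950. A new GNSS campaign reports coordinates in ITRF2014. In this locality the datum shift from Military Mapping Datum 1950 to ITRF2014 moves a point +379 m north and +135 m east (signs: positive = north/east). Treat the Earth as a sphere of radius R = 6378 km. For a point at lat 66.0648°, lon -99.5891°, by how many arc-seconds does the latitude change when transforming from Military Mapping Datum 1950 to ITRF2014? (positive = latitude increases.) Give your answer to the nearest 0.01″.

Δφ = 12.26″

On a sphere of radius R, 1 rad of latitude = R, so Δφ = ΔN / R = 379.0 / 6378000 = 5.9423e-05 rad = 12.257″.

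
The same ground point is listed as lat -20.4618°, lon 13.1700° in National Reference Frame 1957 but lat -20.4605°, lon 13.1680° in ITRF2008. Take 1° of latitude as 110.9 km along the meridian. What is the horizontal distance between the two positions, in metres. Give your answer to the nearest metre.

253 m

Δφ = -20.4605° − -20.4618° = +0.0013°; Δλ = 13.1680° − 13.1700° = -0.0020°.
ΔN = Δφ × 110900 = 144.2 m; ΔE = Δλ × 110900 × cos(-20.4618°) = -0.0020 × 110900 × 0.936905 = -207.8 m.
Distance = √(ΔE² + ΔN²) = √((-207.8)² + 144.2²) = 252.9 m.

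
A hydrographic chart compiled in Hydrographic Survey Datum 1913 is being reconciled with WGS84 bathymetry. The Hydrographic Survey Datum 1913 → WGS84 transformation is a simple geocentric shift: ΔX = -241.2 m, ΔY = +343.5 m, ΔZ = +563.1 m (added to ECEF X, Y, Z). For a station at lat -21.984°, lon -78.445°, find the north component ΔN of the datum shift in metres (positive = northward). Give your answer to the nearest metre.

At φ = -21.984°, λ = -78.445°: sin φ = -0.374348, cos φ = 0.927288, sin λ = -0.979733, cos λ = 0.200309.
ΔN = −sin φ cos λ·ΔX − sin φ sin λ·ΔY + cos φ·ΔZ = −(-0.374348)(0.200309)(-241.2) − (-0.374348)(-0.979733)(343.5) + (0.927288)(563.1) = 378.09 m.

ΔN = 378 m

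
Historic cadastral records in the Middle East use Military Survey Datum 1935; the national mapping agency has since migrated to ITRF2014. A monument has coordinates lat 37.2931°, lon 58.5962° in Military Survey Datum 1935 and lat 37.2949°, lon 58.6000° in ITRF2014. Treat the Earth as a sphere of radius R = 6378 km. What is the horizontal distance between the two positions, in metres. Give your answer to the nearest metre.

392 m

Δφ = 37.2949° − 37.2931° = +0.0018°; Δλ = 58.6000° − 58.5962° = +0.0038°.
1° along a meridian = πR/180 = 111317 m.
ΔN = Δφ × 111317 = 200.4 m; ΔE = Δλ × 111317 × cos(37.2931°) = +0.0038 × 111317 × 0.795546 = 336.5 m.
Distance = √(ΔE² + ΔN²) = √(336.5² + 200.4²) = 391.7 m.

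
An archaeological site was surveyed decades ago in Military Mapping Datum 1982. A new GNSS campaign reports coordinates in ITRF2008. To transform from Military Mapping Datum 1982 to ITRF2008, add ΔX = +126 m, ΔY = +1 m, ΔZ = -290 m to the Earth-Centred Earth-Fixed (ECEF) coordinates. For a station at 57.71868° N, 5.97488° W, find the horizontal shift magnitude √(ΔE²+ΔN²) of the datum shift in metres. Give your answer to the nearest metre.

At φ = 57.71868°, λ = -5.97488°: sin φ = 0.845436, cos φ = 0.534077, sin λ = -0.104092, cos λ = 0.994568.
ΔE = −sin λ·ΔX + cos λ·ΔY = −(-0.104092)·(126) + (0.994568)·(1) = 14.11 m.
ΔN = −sin φ cos λ·ΔX − sin φ sin λ·ΔY + cos φ·ΔZ = −(0.845436)(0.994568)(126) − (0.845436)(-0.104092)(1) + (0.534077)(-290) = -260.74 m.
Horizontal magnitude = √(ΔE² + ΔN²) = √(14.11² + (-260.74)²) = 261.12 m.

261 m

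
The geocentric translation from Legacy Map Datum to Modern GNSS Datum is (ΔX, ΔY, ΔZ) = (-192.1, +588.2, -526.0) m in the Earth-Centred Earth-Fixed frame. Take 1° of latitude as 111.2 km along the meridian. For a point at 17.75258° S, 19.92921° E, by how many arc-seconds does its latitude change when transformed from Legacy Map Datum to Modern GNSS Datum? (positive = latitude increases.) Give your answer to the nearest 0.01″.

sin φ = -0.304907, cos φ = 0.952382, sin λ = 0.340859, cos λ = 0.940114.
North component: ΔN = −sin φ cos λ·ΔX − sin φ sin λ·ΔY + cos φ·ΔZ = −(-0.304907)(0.940114)(-192.1) − (-0.304907)(0.340859)(588.2) + (0.952382)(-526.0) = -494.89 m.
1° of latitude spans 111200 m, so Δφ = -494.89 / 111200 × 3600 = -16.021″.

Δφ = -16.02″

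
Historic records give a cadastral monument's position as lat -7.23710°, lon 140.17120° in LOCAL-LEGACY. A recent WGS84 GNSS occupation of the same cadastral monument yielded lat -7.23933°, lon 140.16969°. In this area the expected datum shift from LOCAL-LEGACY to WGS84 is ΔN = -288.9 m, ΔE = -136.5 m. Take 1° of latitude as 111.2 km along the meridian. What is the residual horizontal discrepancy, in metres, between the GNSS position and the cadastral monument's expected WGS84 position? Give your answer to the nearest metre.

Observed coordinate differences: Δφ = -0.00223°, Δλ = -0.00151°.
Converting to metres (1° lat = 111200 m, cos φ = 0.992033): observed ΔN = -248.0 m, observed ΔE = -166.6 m.
Subtracting the expected shift leaves a residual of -248.0 − (-288.9) = 40.9 m north and -166.6 − (-136.5) = -30.1 m east.
Residual distance = √(40.9² + (-30.1)²) = 50.8 m.

51 m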